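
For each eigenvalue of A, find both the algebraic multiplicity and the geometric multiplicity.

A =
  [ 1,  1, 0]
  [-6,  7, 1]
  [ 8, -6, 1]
λ = 3: alg = 3, geom = 1

Step 1 — factor the characteristic polynomial to read off the algebraic multiplicities:
  χ_A(x) = (x - 3)^3

Step 2 — compute geometric multiplicities via the rank-nullity identity g(λ) = n − rank(A − λI):
  rank(A − (3)·I) = 2, so dim ker(A − (3)·I) = n − 2 = 1

Summary:
  λ = 3: algebraic multiplicity = 3, geometric multiplicity = 1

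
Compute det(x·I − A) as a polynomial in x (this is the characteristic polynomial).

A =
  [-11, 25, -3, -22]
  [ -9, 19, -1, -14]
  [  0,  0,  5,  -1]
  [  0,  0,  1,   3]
x^4 - 16*x^3 + 96*x^2 - 256*x + 256

Expanding det(x·I − A) (e.g. by cofactor expansion or by noting that A is similar to its Jordan form J, which has the same characteristic polynomial as A) gives
  χ_A(x) = x^4 - 16*x^3 + 96*x^2 - 256*x + 256
which factors as (x - 4)^4. The eigenvalues (with algebraic multiplicities) are λ = 4 with multiplicity 4.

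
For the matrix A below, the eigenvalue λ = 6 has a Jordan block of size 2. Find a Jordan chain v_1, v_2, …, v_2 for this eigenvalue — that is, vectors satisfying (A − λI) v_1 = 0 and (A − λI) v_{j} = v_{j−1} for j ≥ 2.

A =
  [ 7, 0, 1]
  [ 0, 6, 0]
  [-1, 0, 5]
A Jordan chain for λ = 6 of length 2:
v_1 = (1, 0, -1)ᵀ
v_2 = (1, 0, 0)ᵀ

Let N = A − (6)·I. We want v_2 with N^2 v_2 = 0 but N^1 v_2 ≠ 0; then v_{j-1} := N · v_j for j = 2, …, 2.

Pick v_2 = (1, 0, 0)ᵀ.
Then v_1 = N · v_2 = (1, 0, -1)ᵀ.

Sanity check: (A − (6)·I) v_1 = (0, 0, 0)ᵀ = 0. ✓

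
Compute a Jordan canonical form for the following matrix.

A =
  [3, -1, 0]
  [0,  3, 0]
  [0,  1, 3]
J_2(3) ⊕ J_1(3)

The characteristic polynomial is
  det(x·I − A) = x^3 - 9*x^2 + 27*x - 27 = (x - 3)^3

Eigenvalues and multiplicities (the geometric multiplicity of λ is n − rank(A − λI), which equals the number of Jordan blocks for λ):
  λ = 3: algebraic multiplicity = 3, geometric multiplicity = 2

Determining the block sizes for each eigenvalue:
  λ = 3: 2 blocks summing to 3 forces exactly one block of size 2 and the rest size 1 → block sizes [2, 1]

Assembling the blocks gives a Jordan form
J =
  [3, 1, 0]
  [0, 3, 0]
  [0, 0, 3]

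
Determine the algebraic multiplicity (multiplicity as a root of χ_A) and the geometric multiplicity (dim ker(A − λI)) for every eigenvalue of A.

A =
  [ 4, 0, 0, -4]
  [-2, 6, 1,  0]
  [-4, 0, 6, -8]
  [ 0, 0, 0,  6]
λ = 4: alg = 1, geom = 1; λ = 6: alg = 3, geom = 2

Step 1 — factor the characteristic polynomial to read off the algebraic multiplicities:
  χ_A(x) = (x - 6)^3*(x - 4)

Step 2 — compute geometric multiplicities via the rank-nullity identity g(λ) = n − rank(A − λI):
  rank(A − (4)·I) = 3, so dim ker(A − (4)·I) = n − 3 = 1
  rank(A − (6)·I) = 2, so dim ker(A − (6)·I) = n − 2 = 2

Summary:
  λ = 4: algebraic multiplicity = 1, geometric multiplicity = 1
  λ = 6: algebraic multiplicity = 3, geometric multiplicity = 2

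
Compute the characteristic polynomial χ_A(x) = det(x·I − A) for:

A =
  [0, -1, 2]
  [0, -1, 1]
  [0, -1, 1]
x^3

Expanding det(x·I − A) (e.g. by cofactor expansion or by noting that A is similar to its Jordan form J, which has the same characteristic polynomial as A) gives
  χ_A(x) = x^3
which factors as x^3. The eigenvalues (with algebraic multiplicities) are λ = 0 with multiplicity 3.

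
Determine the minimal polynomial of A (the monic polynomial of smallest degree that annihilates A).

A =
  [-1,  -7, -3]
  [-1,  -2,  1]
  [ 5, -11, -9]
x^3 + 12*x^2 + 48*x + 64

The characteristic polynomial is χ_A(x) = (x + 4)^3, so the eigenvalues are known. The minimal polynomial is
  m_A(x) = Π_λ (x − λ)^{k_λ}
where k_λ is the size of the *largest* Jordan block for λ (equivalently, the smallest k with (A − λI)^k v = 0 for every generalised eigenvector v of λ).

  λ = -4: largest Jordan block has size 3, contributing (x + 4)^3

So m_A(x) = (x + 4)^3 = x^3 + 12*x^2 + 48*x + 64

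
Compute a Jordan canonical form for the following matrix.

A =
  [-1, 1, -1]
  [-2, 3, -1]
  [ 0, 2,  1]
J_3(1)

The characteristic polynomial is
  det(x·I − A) = x^3 - 3*x^2 + 3*x - 1 = (x - 1)^3

Eigenvalues and multiplicities (the geometric multiplicity of λ is n − rank(A − λI), which equals the number of Jordan blocks for λ):
  λ = 1: algebraic multiplicity = 3, geometric multiplicity = 1

Determining the block sizes for each eigenvalue:
  λ = 1: one block (gm = 1), so the single block has size am = 3 → block sizes [3]

Assembling the blocks gives a Jordan form
J =
  [1, 1, 0]
  [0, 1, 1]
  [0, 0, 1]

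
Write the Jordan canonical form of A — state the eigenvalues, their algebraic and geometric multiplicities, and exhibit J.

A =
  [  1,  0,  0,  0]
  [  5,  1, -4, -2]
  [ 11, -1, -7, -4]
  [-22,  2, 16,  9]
J_3(1) ⊕ J_1(1)

The characteristic polynomial is
  det(x·I − A) = x^4 - 4*x^3 + 6*x^2 - 4*x + 1 = (x - 1)^4

Eigenvalues and multiplicities (the geometric multiplicity of λ is n − rank(A − λI), which equals the number of Jordan blocks for λ):
  λ = 1: algebraic multiplicity = 4, geometric multiplicity = 2

Determining the block sizes for each eigenvalue:
  λ = 1: with am = 4 and gm = 2, the partition is not yet determined (e.g. several partitions of 4 into 2 parts exist). Let N = A − (1)·I. Computing rank(N^1) = 2, rank(N^2) = 1, rank(N^3) = 0; the number of blocks of size ≥ j is rank(N^{j−1}) − rank(N^j), giving [2, 1, 1]. So we have 1 block(s) of size 3, 1 block(s) of size 1 → block sizes [3, 1]

Assembling the blocks gives a Jordan form
J =
  [1, 1, 0, 0]
  [0, 1, 1, 0]
  [0, 0, 1, 0]
  [0, 0, 0, 1]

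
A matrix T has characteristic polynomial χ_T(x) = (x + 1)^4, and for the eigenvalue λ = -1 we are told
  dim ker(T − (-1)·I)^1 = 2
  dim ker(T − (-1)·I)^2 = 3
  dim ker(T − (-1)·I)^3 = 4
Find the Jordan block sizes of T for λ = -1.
Block sizes for λ = -1: [3, 1]

From the dimensions of kernels of powers, the number of Jordan blocks of size at least j is d_j − d_{j−1} where d_j = dim ker(N^j) (with d_0 = 0). Computing the differences gives [2, 1, 1].
The number of blocks of size exactly k is (#blocks of size ≥ k) − (#blocks of size ≥ k + 1), so the partition is: 1 block(s) of size 1, 1 block(s) of size 3.
In nonincreasing order the block sizes are [3, 1].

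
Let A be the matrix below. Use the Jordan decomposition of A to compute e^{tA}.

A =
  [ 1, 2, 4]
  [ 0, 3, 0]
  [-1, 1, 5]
e^{tA} =
  [-2*t*exp(3*t) + exp(3*t), 2*t*exp(3*t), 4*t*exp(3*t)]
  [0, exp(3*t), 0]
  [-t*exp(3*t), t*exp(3*t), 2*t*exp(3*t) + exp(3*t)]

Strategy: write A = P · J · P⁻¹ where J is a Jordan canonical form, so e^{tA} = P · e^{tJ} · P⁻¹, and e^{tJ} can be computed block-by-block.

A has Jordan form
J =
  [3, 1, 0]
  [0, 3, 0]
  [0, 0, 3]
(up to reordering of blocks).

Per-block formulas:
  For a 2×2 Jordan block J_2(3): exp(t · J_2(3)) = e^(3t)·(I + t·N), where N is the 2×2 nilpotent shift.
  For a 1×1 block at λ = 3: exp(t · [3]) = [e^(3t)].

After assembling e^{tJ} and conjugating by P, we get:

e^{tA} =
  [-2*t*exp(3*t) + exp(3*t), 2*t*exp(3*t), 4*t*exp(3*t)]
  [0, exp(3*t), 0]
  [-t*exp(3*t), t*exp(3*t), 2*t*exp(3*t) + exp(3*t)]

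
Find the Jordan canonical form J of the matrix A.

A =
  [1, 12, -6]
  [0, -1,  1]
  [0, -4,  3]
J_2(1) ⊕ J_1(1)

The characteristic polynomial is
  det(x·I − A) = x^3 - 3*x^2 + 3*x - 1 = (x - 1)^3

Eigenvalues and multiplicities (the geometric multiplicity of λ is n − rank(A − λI), which equals the number of Jordan blocks for λ):
  λ = 1: algebraic multiplicity = 3, geometric multiplicity = 2

Determining the block sizes for each eigenvalue:
  λ = 1: 2 blocks summing to 3 forces exactly one block of size 2 and the rest size 1 → block sizes [2, 1]

Assembling the blocks gives a Jordan form
J =
  [1, 1, 0]
  [0, 1, 0]
  [0, 0, 1]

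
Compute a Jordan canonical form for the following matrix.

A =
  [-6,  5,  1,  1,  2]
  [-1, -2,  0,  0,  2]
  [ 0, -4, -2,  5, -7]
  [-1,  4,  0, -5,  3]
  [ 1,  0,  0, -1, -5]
J_3(-4) ⊕ J_2(-4)

The characteristic polynomial is
  det(x·I − A) = x^5 + 20*x^4 + 160*x^3 + 640*x^2 + 1280*x + 1024 = (x + 4)^5

Eigenvalues and multiplicities (the geometric multiplicity of λ is n − rank(A − λI), which equals the number of Jordan blocks for λ):
  λ = -4: algebraic multiplicity = 5, geometric multiplicity = 2

Determining the block sizes for each eigenvalue:
  λ = -4: with am = 5 and gm = 2, the partition is not yet determined (e.g. several partitions of 5 into 2 parts exist). Let N = A − (-4)·I. Computing rank(N^1) = 3, rank(N^2) = 1, rank(N^3) = 0; the number of blocks of size ≥ j is rank(N^{j−1}) − rank(N^j), giving [2, 2, 1]. So we have 1 block(s) of size 3, 1 block(s) of size 2 → block sizes [3, 2]

Assembling the blocks gives a Jordan form
J =
  [-4,  1,  0,  0,  0]
  [ 0, -4,  1,  0,  0]
  [ 0,  0, -4,  0,  0]
  [ 0,  0,  0, -4,  1]
  [ 0,  0,  0,  0, -4]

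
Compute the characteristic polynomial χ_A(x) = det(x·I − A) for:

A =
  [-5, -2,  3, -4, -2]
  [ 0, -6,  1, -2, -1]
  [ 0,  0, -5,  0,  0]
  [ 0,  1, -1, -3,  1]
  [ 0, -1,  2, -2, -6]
x^5 + 25*x^4 + 250*x^3 + 1250*x^2 + 3125*x + 3125

Expanding det(x·I − A) (e.g. by cofactor expansion or by noting that A is similar to its Jordan form J, which has the same characteristic polynomial as A) gives
  χ_A(x) = x^5 + 25*x^4 + 250*x^3 + 1250*x^2 + 3125*x + 3125
which factors as (x + 5)^5. The eigenvalues (with algebraic multiplicities) are λ = -5 with multiplicity 5.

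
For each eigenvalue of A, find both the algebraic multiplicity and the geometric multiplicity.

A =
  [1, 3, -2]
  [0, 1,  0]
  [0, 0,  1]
λ = 1: alg = 3, geom = 2

Step 1 — factor the characteristic polynomial to read off the algebraic multiplicities:
  χ_A(x) = (x - 1)^3

Step 2 — compute geometric multiplicities via the rank-nullity identity g(λ) = n − rank(A − λI):
  rank(A − (1)·I) = 1, so dim ker(A − (1)·I) = n − 1 = 2

Summary:
  λ = 1: algebraic multiplicity = 3, geometric multiplicity = 2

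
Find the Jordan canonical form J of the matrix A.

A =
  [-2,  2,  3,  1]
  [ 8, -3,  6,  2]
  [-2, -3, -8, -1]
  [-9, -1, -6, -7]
J_3(-5) ⊕ J_1(-5)

The characteristic polynomial is
  det(x·I − A) = x^4 + 20*x^3 + 150*x^2 + 500*x + 625 = (x + 5)^4

Eigenvalues and multiplicities (the geometric multiplicity of λ is n − rank(A − λI), which equals the number of Jordan blocks for λ):
  λ = -5: algebraic multiplicity = 4, geometric multiplicity = 2

Determining the block sizes for each eigenvalue:
  λ = -5: with am = 4 and gm = 2, the partition is not yet determined (e.g. several partitions of 4 into 2 parts exist). Let N = A − (-5)·I. Computing rank(N^1) = 2, rank(N^2) = 1, rank(N^3) = 0; the number of blocks of size ≥ j is rank(N^{j−1}) − rank(N^j), giving [2, 1, 1]. So we have 1 block(s) of size 3, 1 block(s) of size 1 → block sizes [3, 1]

Assembling the blocks gives a Jordan form
J =
  [-5,  1,  0,  0]
  [ 0, -5,  1,  0]
  [ 0,  0, -5,  0]
  [ 0,  0,  0, -5]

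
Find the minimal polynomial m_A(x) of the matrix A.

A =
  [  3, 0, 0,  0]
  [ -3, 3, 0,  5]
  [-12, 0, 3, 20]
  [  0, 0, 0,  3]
x^2 - 6*x + 9

The characteristic polynomial is χ_A(x) = (x - 3)^4, so the eigenvalues are known. The minimal polynomial is
  m_A(x) = Π_λ (x − λ)^{k_λ}
where k_λ is the size of the *largest* Jordan block for λ (equivalently, the smallest k with (A − λI)^k v = 0 for every generalised eigenvector v of λ).

  λ = 3: largest Jordan block has size 2, contributing (x − 3)^2

So m_A(x) = (x - 3)^2 = x^2 - 6*x + 9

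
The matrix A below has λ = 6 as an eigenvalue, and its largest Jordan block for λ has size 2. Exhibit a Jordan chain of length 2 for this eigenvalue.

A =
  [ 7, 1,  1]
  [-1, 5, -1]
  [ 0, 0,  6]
A Jordan chain for λ = 6 of length 2:
v_1 = (1, -1, 0)ᵀ
v_2 = (1, 0, 0)ᵀ

Let N = A − (6)·I. We want v_2 with N^2 v_2 = 0 but N^1 v_2 ≠ 0; then v_{j-1} := N · v_j for j = 2, …, 2.

Pick v_2 = (1, 0, 0)ᵀ.
Then v_1 = N · v_2 = (1, -1, 0)ᵀ.

Sanity check: (A − (6)·I) v_1 = (0, 0, 0)ᵀ = 0. ✓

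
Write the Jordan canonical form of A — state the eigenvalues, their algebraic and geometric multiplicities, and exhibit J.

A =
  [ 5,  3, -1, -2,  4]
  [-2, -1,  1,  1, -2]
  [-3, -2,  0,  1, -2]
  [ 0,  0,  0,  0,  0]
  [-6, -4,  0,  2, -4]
J_3(0) ⊕ J_1(0) ⊕ J_1(0)

The characteristic polynomial is
  det(x·I − A) = x^5

Eigenvalues and multiplicities (the geometric multiplicity of λ is n − rank(A − λI), which equals the number of Jordan blocks for λ):
  λ = 0: algebraic multiplicity = 5, geometric multiplicity = 3

Determining the block sizes for each eigenvalue:
  λ = 0: with am = 5 and gm = 3, the partition is not yet determined (e.g. several partitions of 5 into 3 parts exist). Let N = A − (0)·I. Computing rank(N^1) = 2, rank(N^2) = 1, rank(N^3) = 0; the number of blocks of size ≥ j is rank(N^{j−1}) − rank(N^j), giving [3, 1, 1]. So we have 1 block(s) of size 3, 2 block(s) of size 1 → block sizes [3, 1, 1]

Assembling the blocks gives a Jordan form
J =
  [0, 1, 0, 0, 0]
  [0, 0, 1, 0, 0]
  [0, 0, 0, 0, 0]
  [0, 0, 0, 0, 0]
  [0, 0, 0, 0, 0]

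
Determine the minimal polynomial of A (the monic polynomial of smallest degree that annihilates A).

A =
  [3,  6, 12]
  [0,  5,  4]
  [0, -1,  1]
x^2 - 6*x + 9

The characteristic polynomial is χ_A(x) = (x - 3)^3, so the eigenvalues are known. The minimal polynomial is
  m_A(x) = Π_λ (x − λ)^{k_λ}
where k_λ is the size of the *largest* Jordan block for λ (equivalently, the smallest k with (A − λI)^k v = 0 for every generalised eigenvector v of λ).

  λ = 3: largest Jordan block has size 2, contributing (x − 3)^2

So m_A(x) = (x - 3)^2 = x^2 - 6*x + 9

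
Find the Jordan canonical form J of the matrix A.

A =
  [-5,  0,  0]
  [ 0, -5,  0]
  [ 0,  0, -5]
J_1(-5) ⊕ J_1(-5) ⊕ J_1(-5)

The characteristic polynomial is
  det(x·I − A) = x^3 + 15*x^2 + 75*x + 125 = (x + 5)^3

Eigenvalues and multiplicities (the geometric multiplicity of λ is n − rank(A − λI), which equals the number of Jordan blocks for λ):
  λ = -5: algebraic multiplicity = 3, geometric multiplicity = 3

Determining the block sizes for each eigenvalue:
  λ = -5: gm = am = 3, so every block has size 1 → block sizes [1, 1, 1]

Assembling the blocks gives a Jordan form
J =
  [-5,  0,  0]
  [ 0, -5,  0]
  [ 0,  0, -5]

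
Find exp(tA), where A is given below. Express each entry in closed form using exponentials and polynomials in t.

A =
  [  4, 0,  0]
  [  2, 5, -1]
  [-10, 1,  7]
e^{tA} =
  [exp(4*t), 0, 0]
  [4*t*exp(6*t) - exp(6*t) + exp(4*t), -t*exp(6*t) + exp(6*t), -t*exp(6*t)]
  [-4*t*exp(6*t) - 3*exp(6*t) + 3*exp(4*t), t*exp(6*t), t*exp(6*t) + exp(6*t)]

Strategy: write A = P · J · P⁻¹ where J is a Jordan canonical form, so e^{tA} = P · e^{tJ} · P⁻¹, and e^{tJ} can be computed block-by-block.

A has Jordan form
J =
  [4, 0, 0]
  [0, 6, 1]
  [0, 0, 6]
(up to reordering of blocks).

Per-block formulas:
  For a 1×1 block at λ = 4: exp(t · [4]) = [e^(4t)].
  For a 2×2 Jordan block J_2(6): exp(t · J_2(6)) = e^(6t)·(I + t·N), where N is the 2×2 nilpotent shift.

After assembling e^{tJ} and conjugating by P, we get:

e^{tA} =
  [exp(4*t), 0, 0]
  [4*t*exp(6*t) - exp(6*t) + exp(4*t), -t*exp(6*t) + exp(6*t), -t*exp(6*t)]
  [-4*t*exp(6*t) - 3*exp(6*t) + 3*exp(4*t), t*exp(6*t), t*exp(6*t) + exp(6*t)]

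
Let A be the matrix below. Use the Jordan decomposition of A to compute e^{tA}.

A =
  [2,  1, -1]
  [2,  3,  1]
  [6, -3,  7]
e^{tA} =
  [-2*t*exp(4*t) + exp(4*t), t*exp(4*t), -t*exp(4*t)]
  [2*t*exp(4*t), -t*exp(4*t) + exp(4*t), t*exp(4*t)]
  [6*t*exp(4*t), -3*t*exp(4*t), 3*t*exp(4*t) + exp(4*t)]

Strategy: write A = P · J · P⁻¹ where J is a Jordan canonical form, so e^{tA} = P · e^{tJ} · P⁻¹, and e^{tJ} can be computed block-by-block.

A has Jordan form
J =
  [4, 1, 0]
  [0, 4, 0]
  [0, 0, 4]
(up to reordering of blocks).

Per-block formulas:
  For a 2×2 Jordan block J_2(4): exp(t · J_2(4)) = e^(4t)·(I + t·N), where N is the 2×2 nilpotent shift.
  For a 1×1 block at λ = 4: exp(t · [4]) = [e^(4t)].

After assembling e^{tJ} and conjugating by P, we get:

e^{tA} =
  [-2*t*exp(4*t) + exp(4*t), t*exp(4*t), -t*exp(4*t)]
  [2*t*exp(4*t), -t*exp(4*t) + exp(4*t), t*exp(4*t)]
  [6*t*exp(4*t), -3*t*exp(4*t), 3*t*exp(4*t) + exp(4*t)]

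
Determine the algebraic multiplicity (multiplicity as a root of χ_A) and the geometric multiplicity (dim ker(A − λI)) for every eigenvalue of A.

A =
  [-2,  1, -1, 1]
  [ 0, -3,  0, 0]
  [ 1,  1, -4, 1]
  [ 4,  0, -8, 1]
λ = -3: alg = 2, geom = 2; λ = -1: alg = 2, geom = 1

Step 1 — factor the characteristic polynomial to read off the algebraic multiplicities:
  χ_A(x) = (x + 1)^2*(x + 3)^2

Step 2 — compute geometric multiplicities via the rank-nullity identity g(λ) = n − rank(A − λI):
  rank(A − (-3)·I) = 2, so dim ker(A − (-3)·I) = n − 2 = 2
  rank(A − (-1)·I) = 3, so dim ker(A − (-1)·I) = n − 3 = 1

Summary:
  λ = -3: algebraic multiplicity = 2, geometric multiplicity = 2
  λ = -1: algebraic multiplicity = 2, geometric multiplicity = 1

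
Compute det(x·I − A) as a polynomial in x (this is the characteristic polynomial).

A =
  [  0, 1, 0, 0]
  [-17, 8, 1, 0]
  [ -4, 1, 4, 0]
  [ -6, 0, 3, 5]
x^4 - 17*x^3 + 108*x^2 - 304*x + 320

Expanding det(x·I − A) (e.g. by cofactor expansion or by noting that A is similar to its Jordan form J, which has the same characteristic polynomial as A) gives
  χ_A(x) = x^4 - 17*x^3 + 108*x^2 - 304*x + 320
which factors as (x - 5)*(x - 4)^3. The eigenvalues (with algebraic multiplicities) are λ = 4 with multiplicity 3, λ = 5 with multiplicity 1.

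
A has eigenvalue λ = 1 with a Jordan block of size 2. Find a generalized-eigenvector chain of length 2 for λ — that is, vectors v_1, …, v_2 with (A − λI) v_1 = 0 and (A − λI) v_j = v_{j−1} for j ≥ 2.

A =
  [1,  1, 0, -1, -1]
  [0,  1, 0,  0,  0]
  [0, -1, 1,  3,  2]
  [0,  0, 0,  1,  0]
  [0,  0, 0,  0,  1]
A Jordan chain for λ = 1 of length 2:
v_1 = (1, 0, -1, 0, 0)ᵀ
v_2 = (0, 1, 0, 0, 0)ᵀ

Let N = A − (1)·I. We want v_2 with N^2 v_2 = 0 but N^1 v_2 ≠ 0; then v_{j-1} := N · v_j for j = 2, …, 2.

Pick v_2 = (0, 1, 0, 0, 0)ᵀ.
Then v_1 = N · v_2 = (1, 0, -1, 0, 0)ᵀ.

Sanity check: (A − (1)·I) v_1 = (0, 0, 0, 0, 0)ᵀ = 0. ✓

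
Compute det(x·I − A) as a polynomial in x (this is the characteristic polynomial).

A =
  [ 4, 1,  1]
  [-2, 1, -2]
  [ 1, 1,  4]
x^3 - 9*x^2 + 27*x - 27

Expanding det(x·I − A) (e.g. by cofactor expansion or by noting that A is similar to its Jordan form J, which has the same characteristic polynomial as A) gives
  χ_A(x) = x^3 - 9*x^2 + 27*x - 27
which factors as (x - 3)^3. The eigenvalues (with algebraic multiplicities) are λ = 3 with multiplicity 3.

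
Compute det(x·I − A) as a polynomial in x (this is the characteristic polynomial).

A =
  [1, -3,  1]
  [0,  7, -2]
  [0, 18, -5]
x^3 - 3*x^2 + 3*x - 1

Expanding det(x·I − A) (e.g. by cofactor expansion or by noting that A is similar to its Jordan form J, which has the same characteristic polynomial as A) gives
  χ_A(x) = x^3 - 3*x^2 + 3*x - 1
which factors as (x - 1)^3. The eigenvalues (with algebraic multiplicities) are λ = 1 with multiplicity 3.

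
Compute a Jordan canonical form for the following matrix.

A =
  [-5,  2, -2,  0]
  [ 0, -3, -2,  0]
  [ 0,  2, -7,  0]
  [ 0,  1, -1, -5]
J_2(-5) ⊕ J_1(-5) ⊕ J_1(-5)

The characteristic polynomial is
  det(x·I − A) = x^4 + 20*x^3 + 150*x^2 + 500*x + 625 = (x + 5)^4

Eigenvalues and multiplicities (the geometric multiplicity of λ is n − rank(A − λI), which equals the number of Jordan blocks for λ):
  λ = -5: algebraic multiplicity = 4, geometric multiplicity = 3

Determining the block sizes for each eigenvalue:
  λ = -5: 3 blocks summing to 4 forces exactly one block of size 2 and the rest size 1 → block sizes [2, 1, 1]

Assembling the blocks gives a Jordan form
J =
  [-5,  1,  0,  0]
  [ 0, -5,  0,  0]
  [ 0,  0, -5,  0]
  [ 0,  0,  0, -5]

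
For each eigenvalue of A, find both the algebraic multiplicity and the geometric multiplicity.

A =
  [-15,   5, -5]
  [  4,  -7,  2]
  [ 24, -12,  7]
λ = -5: alg = 3, geom = 2

Step 1 — factor the characteristic polynomial to read off the algebraic multiplicities:
  χ_A(x) = (x + 5)^3

Step 2 — compute geometric multiplicities via the rank-nullity identity g(λ) = n − rank(A − λI):
  rank(A − (-5)·I) = 1, so dim ker(A − (-5)·I) = n − 1 = 2

Summary:
  λ = -5: algebraic multiplicity = 3, geometric multiplicity = 2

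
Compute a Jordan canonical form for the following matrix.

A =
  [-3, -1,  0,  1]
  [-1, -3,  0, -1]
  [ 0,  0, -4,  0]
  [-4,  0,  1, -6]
J_3(-4) ⊕ J_1(-4)

The characteristic polynomial is
  det(x·I − A) = x^4 + 16*x^3 + 96*x^2 + 256*x + 256 = (x + 4)^4

Eigenvalues and multiplicities (the geometric multiplicity of λ is n − rank(A − λI), which equals the number of Jordan blocks for λ):
  λ = -4: algebraic multiplicity = 4, geometric multiplicity = 2

Determining the block sizes for each eigenvalue:
  λ = -4: with am = 4 and gm = 2, the partition is not yet determined (e.g. several partitions of 4 into 2 parts exist). Let N = A − (-4)·I. Computing rank(N^1) = 2, rank(N^2) = 1, rank(N^3) = 0; the number of blocks of size ≥ j is rank(N^{j−1}) − rank(N^j), giving [2, 1, 1]. So we have 1 block(s) of size 3, 1 block(s) of size 1 → block sizes [3, 1]

Assembling the blocks gives a Jordan form
J =
  [-4,  1,  0,  0]
  [ 0, -4,  1,  0]
  [ 0,  0, -4,  0]
  [ 0,  0,  0, -4]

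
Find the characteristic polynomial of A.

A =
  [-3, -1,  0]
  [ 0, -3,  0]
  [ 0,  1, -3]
x^3 + 9*x^2 + 27*x + 27

Expanding det(x·I − A) (e.g. by cofactor expansion or by noting that A is similar to its Jordan form J, which has the same characteristic polynomial as A) gives
  χ_A(x) = x^3 + 9*x^2 + 27*x + 27
which factors as (x + 3)^3. The eigenvalues (with algebraic multiplicities) are λ = -3 with multiplicity 3.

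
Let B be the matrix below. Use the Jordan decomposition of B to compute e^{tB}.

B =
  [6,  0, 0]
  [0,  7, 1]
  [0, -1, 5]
e^{tB} =
  [exp(6*t), 0, 0]
  [0, t*exp(6*t) + exp(6*t), t*exp(6*t)]
  [0, -t*exp(6*t), -t*exp(6*t) + exp(6*t)]

Strategy: write B = P · J · P⁻¹ where J is a Jordan canonical form, so e^{tB} = P · e^{tJ} · P⁻¹, and e^{tJ} can be computed block-by-block.

B has Jordan form
J =
  [6, 1, 0]
  [0, 6, 0]
  [0, 0, 6]
(up to reordering of blocks).

Per-block formulas:
  For a 2×2 Jordan block J_2(6): exp(t · J_2(6)) = e^(6t)·(I + t·N), where N is the 2×2 nilpotent shift.
  For a 1×1 block at λ = 6: exp(t · [6]) = [e^(6t)].

After assembling e^{tJ} and conjugating by P, we get:

e^{tB} =
  [exp(6*t), 0, 0]
  [0, t*exp(6*t) + exp(6*t), t*exp(6*t)]
  [0, -t*exp(6*t), -t*exp(6*t) + exp(6*t)]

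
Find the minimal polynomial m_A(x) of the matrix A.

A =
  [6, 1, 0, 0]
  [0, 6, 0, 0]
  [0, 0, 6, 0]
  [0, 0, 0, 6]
x^2 - 12*x + 36

The characteristic polynomial is χ_A(x) = (x - 6)^4, so the eigenvalues are known. The minimal polynomial is
  m_A(x) = Π_λ (x − λ)^{k_λ}
where k_λ is the size of the *largest* Jordan block for λ (equivalently, the smallest k with (A − λI)^k v = 0 for every generalised eigenvector v of λ).

  λ = 6: largest Jordan block has size 2, contributing (x − 6)^2

So m_A(x) = (x - 6)^2 = x^2 - 12*x + 36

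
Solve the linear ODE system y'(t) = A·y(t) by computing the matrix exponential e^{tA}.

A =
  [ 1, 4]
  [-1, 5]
e^{tA} =
  [-2*t*exp(3*t) + exp(3*t), 4*t*exp(3*t)]
  [-t*exp(3*t), 2*t*exp(3*t) + exp(3*t)]

Strategy: write A = P · J · P⁻¹ where J is a Jordan canonical form, so e^{tA} = P · e^{tJ} · P⁻¹, and e^{tJ} can be computed block-by-block.

A has Jordan form
J =
  [3, 1]
  [0, 3]
(up to reordering of blocks).

Per-block formulas:
  For a 2×2 Jordan block J_2(3): exp(t · J_2(3)) = e^(3t)·(I + t·N), where N is the 2×2 nilpotent shift.

After assembling e^{tJ} and conjugating by P, we get:

e^{tA} =
  [-2*t*exp(3*t) + exp(3*t), 4*t*exp(3*t)]
  [-t*exp(3*t), 2*t*exp(3*t) + exp(3*t)]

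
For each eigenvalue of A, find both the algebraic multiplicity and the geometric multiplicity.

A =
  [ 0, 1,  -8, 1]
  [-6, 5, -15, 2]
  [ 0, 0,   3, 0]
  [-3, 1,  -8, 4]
λ = 3: alg = 4, geom = 2

Step 1 — factor the characteristic polynomial to read off the algebraic multiplicities:
  χ_A(x) = (x - 3)^4

Step 2 — compute geometric multiplicities via the rank-nullity identity g(λ) = n − rank(A − λI):
  rank(A − (3)·I) = 2, so dim ker(A − (3)·I) = n − 2 = 2

Summary:
  λ = 3: algebraic multiplicity = 4, geometric multiplicity = 2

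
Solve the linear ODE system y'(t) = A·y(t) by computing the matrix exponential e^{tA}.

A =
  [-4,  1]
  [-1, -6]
e^{tA} =
  [t*exp(-5*t) + exp(-5*t), t*exp(-5*t)]
  [-t*exp(-5*t), -t*exp(-5*t) + exp(-5*t)]

Strategy: write A = P · J · P⁻¹ where J is a Jordan canonical form, so e^{tA} = P · e^{tJ} · P⁻¹, and e^{tJ} can be computed block-by-block.

A has Jordan form
J =
  [-5,  1]
  [ 0, -5]
(up to reordering of blocks).

Per-block formulas:
  For a 2×2 Jordan block J_2(-5): exp(t · J_2(-5)) = e^(-5t)·(I + t·N), where N is the 2×2 nilpotent shift.

After assembling e^{tJ} and conjugating by P, we get:

e^{tA} =
  [t*exp(-5*t) + exp(-5*t), t*exp(-5*t)]
  [-t*exp(-5*t), -t*exp(-5*t) + exp(-5*t)]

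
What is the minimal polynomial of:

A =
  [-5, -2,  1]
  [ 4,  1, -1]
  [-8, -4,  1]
x^2 + 2*x + 1

The characteristic polynomial is χ_A(x) = (x + 1)^3, so the eigenvalues are known. The minimal polynomial is
  m_A(x) = Π_λ (x − λ)^{k_λ}
where k_λ is the size of the *largest* Jordan block for λ (equivalently, the smallest k with (A − λI)^k v = 0 for every generalised eigenvector v of λ).

  λ = -1: largest Jordan block has size 2, contributing (x + 1)^2

So m_A(x) = (x + 1)^2 = x^2 + 2*x + 1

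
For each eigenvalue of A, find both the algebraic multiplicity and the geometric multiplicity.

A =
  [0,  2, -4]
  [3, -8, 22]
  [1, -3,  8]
λ = 0: alg = 3, geom = 1

Step 1 — factor the characteristic polynomial to read off the algebraic multiplicities:
  χ_A(x) = x^3

Step 2 — compute geometric multiplicities via the rank-nullity identity g(λ) = n − rank(A − λI):
  rank(A − (0)·I) = 2, so dim ker(A − (0)·I) = n − 2 = 1

Summary:
  λ = 0: algebraic multiplicity = 3, geometric multiplicity = 1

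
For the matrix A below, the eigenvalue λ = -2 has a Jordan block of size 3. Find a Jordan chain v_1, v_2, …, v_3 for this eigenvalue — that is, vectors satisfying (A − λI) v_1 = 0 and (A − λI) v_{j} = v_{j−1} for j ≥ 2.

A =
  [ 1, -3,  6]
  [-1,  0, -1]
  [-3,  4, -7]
A Jordan chain for λ = -2 of length 3:
v_1 = (-6, -2, 2)ᵀ
v_2 = (3, -1, -3)ᵀ
v_3 = (1, 0, 0)ᵀ

Let N = A − (-2)·I. We want v_3 with N^3 v_3 = 0 but N^2 v_3 ≠ 0; then v_{j-1} := N · v_j for j = 3, …, 2.

Pick v_3 = (1, 0, 0)ᵀ.
Then v_2 = N · v_3 = (3, -1, -3)ᵀ.
Then v_1 = N · v_2 = (-6, -2, 2)ᵀ.

Sanity check: (A − (-2)·I) v_1 = (0, 0, 0)ᵀ = 0. ✓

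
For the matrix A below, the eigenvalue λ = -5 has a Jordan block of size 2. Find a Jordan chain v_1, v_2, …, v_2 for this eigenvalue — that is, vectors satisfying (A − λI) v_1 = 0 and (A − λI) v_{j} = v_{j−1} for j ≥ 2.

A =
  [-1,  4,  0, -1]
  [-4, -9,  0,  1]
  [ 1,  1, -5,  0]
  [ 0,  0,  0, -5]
A Jordan chain for λ = -5 of length 2:
v_1 = (4, -4, 1, 0)ᵀ
v_2 = (1, 0, 0, 0)ᵀ

Let N = A − (-5)·I. We want v_2 with N^2 v_2 = 0 but N^1 v_2 ≠ 0; then v_{j-1} := N · v_j for j = 2, …, 2.

Pick v_2 = (1, 0, 0, 0)ᵀ.
Then v_1 = N · v_2 = (4, -4, 1, 0)ᵀ.

Sanity check: (A − (-5)·I) v_1 = (0, 0, 0, 0)ᵀ = 0. ✓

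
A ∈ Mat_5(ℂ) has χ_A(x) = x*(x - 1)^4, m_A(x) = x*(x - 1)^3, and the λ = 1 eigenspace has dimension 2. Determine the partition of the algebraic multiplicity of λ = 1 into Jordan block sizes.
Block sizes for λ = 1: [3, 1]

Step 1 — from the characteristic polynomial, algebraic multiplicity of λ = 1 is 4. From dim ker(A − (1)·I) = 2, there are exactly 2 Jordan blocks for λ = 1.
Step 2 — from the minimal polynomial, the factor (x − 1)^3 tells us the largest block for λ = 1 has size 3.
Step 3 — with total size 4, 2 blocks, and largest block 3, the block sizes (in nonincreasing order) are [3, 1].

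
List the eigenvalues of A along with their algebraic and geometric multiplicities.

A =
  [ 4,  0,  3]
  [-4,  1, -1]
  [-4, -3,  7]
λ = 4: alg = 3, geom = 1

Step 1 — factor the characteristic polynomial to read off the algebraic multiplicities:
  χ_A(x) = (x - 4)^3

Step 2 — compute geometric multiplicities via the rank-nullity identity g(λ) = n − rank(A − λI):
  rank(A − (4)·I) = 2, so dim ker(A − (4)·I) = n − 2 = 1

Summary:
  λ = 4: algebraic multiplicity = 3, geometric multiplicity = 1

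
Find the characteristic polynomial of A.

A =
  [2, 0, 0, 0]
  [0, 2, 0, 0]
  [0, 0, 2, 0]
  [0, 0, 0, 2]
x^4 - 8*x^3 + 24*x^2 - 32*x + 16

Expanding det(x·I − A) (e.g. by cofactor expansion or by noting that A is similar to its Jordan form J, which has the same characteristic polynomial as A) gives
  χ_A(x) = x^4 - 8*x^3 + 24*x^2 - 32*x + 16
which factors as (x - 2)^4. The eigenvalues (with algebraic multiplicities) are λ = 2 with multiplicity 4.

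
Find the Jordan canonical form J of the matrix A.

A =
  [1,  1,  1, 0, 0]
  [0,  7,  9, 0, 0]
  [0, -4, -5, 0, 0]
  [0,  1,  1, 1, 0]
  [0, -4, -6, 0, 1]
J_3(1) ⊕ J_1(1) ⊕ J_1(1)

The characteristic polynomial is
  det(x·I − A) = x^5 - 5*x^4 + 10*x^3 - 10*x^2 + 5*x - 1 = (x - 1)^5

Eigenvalues and multiplicities (the geometric multiplicity of λ is n − rank(A − λI), which equals the number of Jordan blocks for λ):
  λ = 1: algebraic multiplicity = 5, geometric multiplicity = 3

Determining the block sizes for each eigenvalue:
  λ = 1: with am = 5 and gm = 3, the partition is not yet determined (e.g. several partitions of 5 into 3 parts exist). Let N = A − (1)·I. Computing rank(N^1) = 2, rank(N^2) = 1, rank(N^3) = 0; the number of blocks of size ≥ j is rank(N^{j−1}) − rank(N^j), giving [3, 1, 1]. So we have 1 block(s) of size 3, 2 block(s) of size 1 → block sizes [3, 1, 1]

Assembling the blocks gives a Jordan form
J =
  [1, 1, 0, 0, 0]
  [0, 1, 1, 0, 0]
  [0, 0, 1, 0, 0]
  [0, 0, 0, 1, 0]
  [0, 0, 0, 0, 1]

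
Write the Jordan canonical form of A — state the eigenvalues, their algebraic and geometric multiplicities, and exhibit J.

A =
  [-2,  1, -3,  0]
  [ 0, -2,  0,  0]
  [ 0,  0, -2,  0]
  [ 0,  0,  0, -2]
J_2(-2) ⊕ J_1(-2) ⊕ J_1(-2)

The characteristic polynomial is
  det(x·I − A) = x^4 + 8*x^3 + 24*x^2 + 32*x + 16 = (x + 2)^4

Eigenvalues and multiplicities (the geometric multiplicity of λ is n − rank(A − λI), which equals the number of Jordan blocks for λ):
  λ = -2: algebraic multiplicity = 4, geometric multiplicity = 3

Determining the block sizes for each eigenvalue:
  λ = -2: 3 blocks summing to 4 forces exactly one block of size 2 and the rest size 1 → block sizes [2, 1, 1]

Assembling the blocks gives a Jordan form
J =
  [-2,  1,  0,  0]
  [ 0, -2,  0,  0]
  [ 0,  0, -2,  0]
  [ 0,  0,  0, -2]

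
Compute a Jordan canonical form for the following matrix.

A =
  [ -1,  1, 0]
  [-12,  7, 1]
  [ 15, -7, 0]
J_3(2)

The characteristic polynomial is
  det(x·I − A) = x^3 - 6*x^2 + 12*x - 8 = (x - 2)^3

Eigenvalues and multiplicities (the geometric multiplicity of λ is n − rank(A − λI), which equals the number of Jordan blocks for λ):
  λ = 2: algebraic multiplicity = 3, geometric multiplicity = 1

Determining the block sizes for each eigenvalue:
  λ = 2: one block (gm = 1), so the single block has size am = 3 → block sizes [3]

Assembling the blocks gives a Jordan form
J =
  [2, 1, 0]
  [0, 2, 1]
  [0, 0, 2]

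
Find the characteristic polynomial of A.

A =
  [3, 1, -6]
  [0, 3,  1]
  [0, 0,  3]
x^3 - 9*x^2 + 27*x - 27

Expanding det(x·I − A) (e.g. by cofactor expansion or by noting that A is similar to its Jordan form J, which has the same characteristic polynomial as A) gives
  χ_A(x) = x^3 - 9*x^2 + 27*x - 27
which factors as (x - 3)^3. The eigenvalues (with algebraic multiplicities) are λ = 3 with multiplicity 3.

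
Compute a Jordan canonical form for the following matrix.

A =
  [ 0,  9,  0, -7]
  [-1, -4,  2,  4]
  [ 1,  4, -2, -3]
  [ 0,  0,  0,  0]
J_2(-3) ⊕ J_2(0)

The characteristic polynomial is
  det(x·I − A) = x^4 + 6*x^3 + 9*x^2 = x^2*(x + 3)^2

Eigenvalues and multiplicities (the geometric multiplicity of λ is n − rank(A − λI), which equals the number of Jordan blocks for λ):
  λ = -3: algebraic multiplicity = 2, geometric multiplicity = 1
  λ = 0: algebraic multiplicity = 2, geometric multiplicity = 1

Determining the block sizes for each eigenvalue:
  λ = -3: one block (gm = 1), so the single block has size am = 2 → block sizes [2]
  λ = 0: one block (gm = 1), so the single block has size am = 2 → block sizes [2]

Assembling the blocks gives a Jordan form
J =
  [-3,  1, 0, 0]
  [ 0, -3, 0, 0]
  [ 0,  0, 0, 1]
  [ 0,  0, 0, 0]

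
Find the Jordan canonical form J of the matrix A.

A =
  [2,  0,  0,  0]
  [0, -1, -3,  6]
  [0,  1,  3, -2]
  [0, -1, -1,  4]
J_2(2) ⊕ J_1(2) ⊕ J_1(2)

The characteristic polynomial is
  det(x·I − A) = x^4 - 8*x^3 + 24*x^2 - 32*x + 16 = (x - 2)^4

Eigenvalues and multiplicities (the geometric multiplicity of λ is n − rank(A − λI), which equals the number of Jordan blocks for λ):
  λ = 2: algebraic multiplicity = 4, geometric multiplicity = 3

Determining the block sizes for each eigenvalue:
  λ = 2: 3 blocks summing to 4 forces exactly one block of size 2 and the rest size 1 → block sizes [2, 1, 1]

Assembling the blocks gives a Jordan form
J =
  [2, 1, 0, 0]
  [0, 2, 0, 0]
  [0, 0, 2, 0]
  [0, 0, 0, 2]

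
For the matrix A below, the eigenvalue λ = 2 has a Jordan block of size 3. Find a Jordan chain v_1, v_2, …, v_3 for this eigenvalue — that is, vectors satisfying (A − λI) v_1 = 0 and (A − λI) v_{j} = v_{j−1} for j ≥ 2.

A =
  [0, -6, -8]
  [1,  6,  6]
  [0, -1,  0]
A Jordan chain for λ = 2 of length 3:
v_1 = (-2, 2, -1)ᵀ
v_2 = (-2, 1, 0)ᵀ
v_3 = (1, 0, 0)ᵀ

Let N = A − (2)·I. We want v_3 with N^3 v_3 = 0 but N^2 v_3 ≠ 0; then v_{j-1} := N · v_j for j = 3, …, 2.

Pick v_3 = (1, 0, 0)ᵀ.
Then v_2 = N · v_3 = (-2, 1, 0)ᵀ.
Then v_1 = N · v_2 = (-2, 2, -1)ᵀ.

Sanity check: (A − (2)·I) v_1 = (0, 0, 0)ᵀ = 0. ✓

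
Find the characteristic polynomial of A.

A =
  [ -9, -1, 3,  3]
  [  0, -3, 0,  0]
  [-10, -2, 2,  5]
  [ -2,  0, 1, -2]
x^4 + 12*x^3 + 54*x^2 + 108*x + 81

Expanding det(x·I − A) (e.g. by cofactor expansion or by noting that A is similar to its Jordan form J, which has the same characteristic polynomial as A) gives
  χ_A(x) = x^4 + 12*x^3 + 54*x^2 + 108*x + 81
which factors as (x + 3)^4. The eigenvalues (with algebraic multiplicities) are λ = -3 with multiplicity 4.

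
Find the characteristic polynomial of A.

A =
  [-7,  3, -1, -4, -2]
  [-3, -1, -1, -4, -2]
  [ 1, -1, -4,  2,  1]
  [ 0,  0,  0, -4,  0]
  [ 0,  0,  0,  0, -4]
x^5 + 20*x^4 + 160*x^3 + 640*x^2 + 1280*x + 1024

Expanding det(x·I − A) (e.g. by cofactor expansion or by noting that A is similar to its Jordan form J, which has the same characteristic polynomial as A) gives
  χ_A(x) = x^5 + 20*x^4 + 160*x^3 + 640*x^2 + 1280*x + 1024
which factors as (x + 4)^5. The eigenvalues (with algebraic multiplicities) are λ = -4 with multiplicity 5.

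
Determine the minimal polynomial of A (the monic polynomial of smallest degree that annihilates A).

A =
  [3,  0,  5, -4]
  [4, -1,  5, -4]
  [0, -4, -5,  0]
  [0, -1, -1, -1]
x^3 + 3*x^2 + 3*x + 1

The characteristic polynomial is χ_A(x) = (x + 1)^4, so the eigenvalues are known. The minimal polynomial is
  m_A(x) = Π_λ (x − λ)^{k_λ}
where k_λ is the size of the *largest* Jordan block for λ (equivalently, the smallest k with (A − λI)^k v = 0 for every generalised eigenvector v of λ).

  λ = -1: largest Jordan block has size 3, contributing (x + 1)^3

So m_A(x) = (x + 1)^3 = x^3 + 3*x^2 + 3*x + 1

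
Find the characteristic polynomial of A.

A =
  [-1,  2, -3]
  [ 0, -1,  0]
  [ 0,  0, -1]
x^3 + 3*x^2 + 3*x + 1

Expanding det(x·I − A) (e.g. by cofactor expansion or by noting that A is similar to its Jordan form J, which has the same characteristic polynomial as A) gives
  χ_A(x) = x^3 + 3*x^2 + 3*x + 1
which factors as (x + 1)^3. The eigenvalues (with algebraic multiplicities) are λ = -1 with multiplicity 3.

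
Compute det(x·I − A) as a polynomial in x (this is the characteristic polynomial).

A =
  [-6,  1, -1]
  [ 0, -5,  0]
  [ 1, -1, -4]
x^3 + 15*x^2 + 75*x + 125

Expanding det(x·I − A) (e.g. by cofactor expansion or by noting that A is similar to its Jordan form J, which has the same characteristic polynomial as A) gives
  χ_A(x) = x^3 + 15*x^2 + 75*x + 125
which factors as (x + 5)^3. The eigenvalues (with algebraic multiplicities) are λ = -5 with multiplicity 3.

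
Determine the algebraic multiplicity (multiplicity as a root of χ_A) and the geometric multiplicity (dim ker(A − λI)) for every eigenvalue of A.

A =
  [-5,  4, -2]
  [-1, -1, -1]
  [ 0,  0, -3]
λ = -3: alg = 3, geom = 2

Step 1 — factor the characteristic polynomial to read off the algebraic multiplicities:
  χ_A(x) = (x + 3)^3

Step 2 — compute geometric multiplicities via the rank-nullity identity g(λ) = n − rank(A − λI):
  rank(A − (-3)·I) = 1, so dim ker(A − (-3)·I) = n − 1 = 2

Summary:
  λ = -3: algebraic multiplicity = 3, geometric multiplicity = 2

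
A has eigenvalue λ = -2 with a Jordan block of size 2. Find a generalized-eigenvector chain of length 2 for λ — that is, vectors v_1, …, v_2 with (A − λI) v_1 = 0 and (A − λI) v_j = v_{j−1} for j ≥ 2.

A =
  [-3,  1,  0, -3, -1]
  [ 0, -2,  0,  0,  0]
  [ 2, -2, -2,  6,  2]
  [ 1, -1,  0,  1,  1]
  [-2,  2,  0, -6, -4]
A Jordan chain for λ = -2 of length 2:
v_1 = (-1, 0, 2, 1, -2)ᵀ
v_2 = (1, 0, 0, 0, 0)ᵀ

Let N = A − (-2)·I. We want v_2 with N^2 v_2 = 0 but N^1 v_2 ≠ 0; then v_{j-1} := N · v_j for j = 2, …, 2.

Pick v_2 = (1, 0, 0, 0, 0)ᵀ.
Then v_1 = N · v_2 = (-1, 0, 2, 1, -2)ᵀ.

Sanity check: (A − (-2)·I) v_1 = (0, 0, 0, 0, 0)ᵀ = 0. ✓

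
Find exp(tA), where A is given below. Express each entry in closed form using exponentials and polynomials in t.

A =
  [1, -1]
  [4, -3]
e^{tA} =
  [2*t*exp(-t) + exp(-t), -t*exp(-t)]
  [4*t*exp(-t), -2*t*exp(-t) + exp(-t)]

Strategy: write A = P · J · P⁻¹ where J is a Jordan canonical form, so e^{tA} = P · e^{tJ} · P⁻¹, and e^{tJ} can be computed block-by-block.

A has Jordan form
J =
  [-1,  1]
  [ 0, -1]
(up to reordering of blocks).

Per-block formulas:
  For a 2×2 Jordan block J_2(-1): exp(t · J_2(-1)) = e^(-1t)·(I + t·N), where N is the 2×2 nilpotent shift.

After assembling e^{tJ} and conjugating by P, we get:

e^{tA} =
  [2*t*exp(-t) + exp(-t), -t*exp(-t)]
  [4*t*exp(-t), -2*t*exp(-t) + exp(-t)]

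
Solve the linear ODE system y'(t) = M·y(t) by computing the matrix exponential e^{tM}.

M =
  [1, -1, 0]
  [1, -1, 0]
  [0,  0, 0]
e^{tM} =
  [t + 1, -t, 0]
  [t, 1 - t, 0]
  [0, 0, 1]

Strategy: write M = P · J · P⁻¹ where J is a Jordan canonical form, so e^{tM} = P · e^{tJ} · P⁻¹, and e^{tJ} can be computed block-by-block.

M has Jordan form
J =
  [0, 1, 0]
  [0, 0, 0]
  [0, 0, 0]
(up to reordering of blocks).

Per-block formulas:
  For a 2×2 Jordan block J_2(0): exp(t · J_2(0)) = e^(0t)·(I + t·N), where N is the 2×2 nilpotent shift.
  For a 1×1 block at λ = 0: exp(t · [0]) = [e^(0t)].

After assembling e^{tJ} and conjugating by P, we get:

e^{tM} =
  [t + 1, -t, 0]
  [t, 1 - t, 0]
  [0, 0, 1]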